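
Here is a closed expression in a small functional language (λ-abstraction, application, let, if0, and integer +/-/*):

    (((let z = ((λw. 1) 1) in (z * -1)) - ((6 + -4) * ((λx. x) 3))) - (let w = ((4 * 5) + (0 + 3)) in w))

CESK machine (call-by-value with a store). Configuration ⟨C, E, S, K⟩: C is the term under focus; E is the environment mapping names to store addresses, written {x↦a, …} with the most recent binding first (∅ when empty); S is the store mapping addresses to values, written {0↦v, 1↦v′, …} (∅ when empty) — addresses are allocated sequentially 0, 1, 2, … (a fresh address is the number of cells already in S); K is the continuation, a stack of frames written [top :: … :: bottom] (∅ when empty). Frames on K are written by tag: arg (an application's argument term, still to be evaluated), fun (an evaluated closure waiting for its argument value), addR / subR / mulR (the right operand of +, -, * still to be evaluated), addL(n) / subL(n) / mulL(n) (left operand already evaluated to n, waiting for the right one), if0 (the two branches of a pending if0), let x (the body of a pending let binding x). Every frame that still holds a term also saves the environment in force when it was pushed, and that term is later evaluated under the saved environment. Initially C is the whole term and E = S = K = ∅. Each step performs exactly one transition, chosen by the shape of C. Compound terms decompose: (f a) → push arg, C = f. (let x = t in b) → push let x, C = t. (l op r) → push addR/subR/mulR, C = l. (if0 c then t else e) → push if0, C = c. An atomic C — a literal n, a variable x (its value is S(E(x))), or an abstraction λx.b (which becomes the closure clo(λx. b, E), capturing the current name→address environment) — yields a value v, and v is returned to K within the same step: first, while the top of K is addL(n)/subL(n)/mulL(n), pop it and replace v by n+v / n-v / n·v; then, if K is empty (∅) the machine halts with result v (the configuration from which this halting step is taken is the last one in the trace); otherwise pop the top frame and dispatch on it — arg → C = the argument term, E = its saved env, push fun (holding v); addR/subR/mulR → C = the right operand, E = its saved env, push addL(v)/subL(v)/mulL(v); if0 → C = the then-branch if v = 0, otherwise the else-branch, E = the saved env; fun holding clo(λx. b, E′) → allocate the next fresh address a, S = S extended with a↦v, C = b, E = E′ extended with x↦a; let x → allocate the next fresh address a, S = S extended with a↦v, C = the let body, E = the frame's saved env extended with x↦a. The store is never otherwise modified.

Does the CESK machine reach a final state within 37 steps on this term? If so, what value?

0. ⟨C=(((let z = ((λw. 1) 1) in (z * -1)) - ((6 + -4) * ((λx. x) 3))) - (let w = ((4 * 5) + (0 + 3)) in w)); E=∅; S=∅; K=∅⟩
1. ⟨C=((let z = ((λw. 1) 1) in (z * -1)) - ((6 + -4) * ((λx. x) 3))); E=∅; S=∅; K=[subR]⟩
2. ⟨C=(let z = ((λw. 1) 1) in (z * -1)); E=∅; S=∅; K=[subR :: subR]⟩
3. ⟨C=((λw. 1) 1); E=∅; S=∅; K=[let z :: subR :: subR]⟩
4. ⟨C=(λw. 1); E=∅; S=∅; K=[arg :: let z :: subR :: subR]⟩
5. ⟨C=1; E=∅; S=∅; K=[fun :: let z :: subR :: subR]⟩
6. ⟨C=1; E={w↦0}; S={0↦1}; K=[let z :: subR :: subR]⟩
7. ⟨C=(z * -1); E={z↦1}; S={0↦1, 1↦1}; K=[subR :: subR]⟩
8. ⟨C=z; E={z↦1}; S={0↦1, 1↦1}; K=[mulR :: subR :: subR]⟩
9. ⟨C=-1; E={z↦1}; S={0↦1, 1↦1}; K=[mulL(1) :: subR :: subR]⟩
10. ⟨C=((6 + -4) * ((λx. x) 3)); E=∅; S={0↦1, 1↦1}; K=[subL(-1) :: subR]⟩
11. ⟨C=(6 + -4); E=∅; S={0↦1, 1↦1}; K=[mulR :: subL(-1) :: subR]⟩
12. ⟨C=6; E=∅; S={0↦1, 1↦1}; K=[addR :: mulR :: subL(-1) :: subR]⟩
13. ⟨C=-4; E=∅; S={0↦1, 1↦1}; K=[addL(6) :: mulR :: subL(-1) :: subR]⟩
14. ⟨C=((λx. x) 3); E=∅; S={0↦1, 1↦1}; K=[mulL(2) :: subL(-1) :: subR]⟩
15. ⟨C=(λx. x); E=∅; S={0↦1, 1↦1}; K=[arg :: mulL(2) :: subL(-1) :: subR]⟩
16. ⟨C=3; E=∅; S={0↦1, 1↦1}; K=[fun :: mulL(2) :: subL(-1) :: subR]⟩
17. ⟨C=x; E={x↦2}; S={0↦1, 1↦1, 2↦3}; K=[mulL(2) :: subL(-1) :: subR]⟩
18. ⟨C=(let w = ((4 * 5) + (0 + 3)) in w); E=∅; S={0↦1, 1↦1, 2↦3}; K=[subL(-7)]⟩
19. ⟨C=((4 * 5) + (0 + 3)); E=∅; S={0↦1, 1↦1, 2↦3}; K=[let w :: subL(-7)]⟩
20. ⟨C=(4 * 5); E=∅; S={0↦1, 1↦1, 2↦3}; K=[addR :: let w :: subL(-7)]⟩
21. ⟨C=4; E=∅; S={0↦1, 1↦1, 2↦3}; K=[mulR :: addR :: let w :: subL(-7)]⟩
22. ⟨C=5; E=∅; S={0↦1, 1↦1, 2↦3}; K=[mulL(4) :: addR :: let w :: subL(-7)]⟩
23. ⟨C=(0 + 3); E=∅; S={0↦1, 1↦1, 2↦3}; K=[addL(20) :: let w :: subL(-7)]⟩
24. ⟨C=0; E=∅; S={0↦1, 1↦1, 2↦3}; K=[addR :: addL(20) :: let w :: subL(-7)]⟩
25. ⟨C=3; E=∅; S={0↦1, 1↦1, 2↦3}; K=[addL(0) :: addL(20) :: let w :: subL(-7)]⟩
26. ⟨C=w; E={w↦3}; S={0↦1, 1↦1, 2↦3, 3↦23}; K=[subL(-7)]⟩
→ final value -30

Answer: -30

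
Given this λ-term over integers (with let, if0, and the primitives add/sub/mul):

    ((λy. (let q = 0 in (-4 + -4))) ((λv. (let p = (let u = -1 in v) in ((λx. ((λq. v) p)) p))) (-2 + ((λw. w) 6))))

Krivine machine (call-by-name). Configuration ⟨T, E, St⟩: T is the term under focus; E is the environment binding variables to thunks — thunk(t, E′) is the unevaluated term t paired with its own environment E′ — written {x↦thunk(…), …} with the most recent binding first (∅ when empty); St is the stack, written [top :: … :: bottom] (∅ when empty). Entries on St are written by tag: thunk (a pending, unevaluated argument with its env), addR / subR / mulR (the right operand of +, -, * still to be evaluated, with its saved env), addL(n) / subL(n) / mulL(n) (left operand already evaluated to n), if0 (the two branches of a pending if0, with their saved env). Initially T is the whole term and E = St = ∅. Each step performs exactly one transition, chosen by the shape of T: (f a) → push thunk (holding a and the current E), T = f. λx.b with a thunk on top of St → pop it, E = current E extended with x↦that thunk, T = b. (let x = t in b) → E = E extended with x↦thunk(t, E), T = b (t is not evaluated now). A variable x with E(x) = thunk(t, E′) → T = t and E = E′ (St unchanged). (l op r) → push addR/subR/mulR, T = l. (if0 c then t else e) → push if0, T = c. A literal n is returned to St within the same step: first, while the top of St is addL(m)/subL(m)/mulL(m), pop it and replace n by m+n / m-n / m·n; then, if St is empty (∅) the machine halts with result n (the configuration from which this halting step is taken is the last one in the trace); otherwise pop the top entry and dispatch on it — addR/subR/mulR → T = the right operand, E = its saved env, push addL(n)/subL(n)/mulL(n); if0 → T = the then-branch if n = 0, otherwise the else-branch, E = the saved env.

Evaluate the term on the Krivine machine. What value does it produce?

[0] [T=((λy. (let q = 0 in (-4 + -4))) ((λv. (let p = (let u = -1 in v) in ((λx. ((λq. v) p)) p))) (-2 + ((λw. w) 6)))) | E=∅ | St=∅]
[1] [T=(λy. (let q = 0 in (-4 + -4))) | E=∅ | St=[thunk]]
[2] [T=(let q = 0 in (-4 + -4)) | E={y↦thunk(((λv. (let p = (let u = -1 in v) in ((λx. ((λq. v) p)) p))) (-2 + ((λw. w) 6))), ∅)} | St=∅]
[3] [T=(-4 + -4) | E={q↦thunk(0, {y↦thunk(((λv. (let p = (let u = -1 in v) in ((λx. ((λq. v) p)) p))) (-2 + ((λw. w) 6))), ∅)}), y↦thunk(((λv. (let p = (let u = -1 in v) in ((λx. ((λq. v) p)) p))) (-2 + ((λw. w) 6))), ∅)} | St=∅]
[4] [T=-4 | E={q↦thunk(0, {y↦thunk(((λv. (let p = (let u = -1 in v) in ((λx. ((λq. v) p)) p))) (-2 + ((λw. w) 6))), ∅)}), y↦thunk(((λv. (let p = (let u = -1 in v) in ((λx. ((λq. v) p)) p))) (-2 + ((λw. w) 6))), ∅)} | St=[addR]]
[5] [T=-4 | E={q↦thunk(0, {y↦thunk(((λv. (let p = (let u = -1 in v) in ((λx. ((λq. v) p)) p))) (-2 + ((λw. w) 6))), ∅)}), y↦thunk(((λv. (let p = (let u = -1 in v) in ((λx. ((λq. v) p)) p))) (-2 + ((λw. w) 6))), ∅)} | St=[addL(-4)]]
→ final value -8

Answer: -8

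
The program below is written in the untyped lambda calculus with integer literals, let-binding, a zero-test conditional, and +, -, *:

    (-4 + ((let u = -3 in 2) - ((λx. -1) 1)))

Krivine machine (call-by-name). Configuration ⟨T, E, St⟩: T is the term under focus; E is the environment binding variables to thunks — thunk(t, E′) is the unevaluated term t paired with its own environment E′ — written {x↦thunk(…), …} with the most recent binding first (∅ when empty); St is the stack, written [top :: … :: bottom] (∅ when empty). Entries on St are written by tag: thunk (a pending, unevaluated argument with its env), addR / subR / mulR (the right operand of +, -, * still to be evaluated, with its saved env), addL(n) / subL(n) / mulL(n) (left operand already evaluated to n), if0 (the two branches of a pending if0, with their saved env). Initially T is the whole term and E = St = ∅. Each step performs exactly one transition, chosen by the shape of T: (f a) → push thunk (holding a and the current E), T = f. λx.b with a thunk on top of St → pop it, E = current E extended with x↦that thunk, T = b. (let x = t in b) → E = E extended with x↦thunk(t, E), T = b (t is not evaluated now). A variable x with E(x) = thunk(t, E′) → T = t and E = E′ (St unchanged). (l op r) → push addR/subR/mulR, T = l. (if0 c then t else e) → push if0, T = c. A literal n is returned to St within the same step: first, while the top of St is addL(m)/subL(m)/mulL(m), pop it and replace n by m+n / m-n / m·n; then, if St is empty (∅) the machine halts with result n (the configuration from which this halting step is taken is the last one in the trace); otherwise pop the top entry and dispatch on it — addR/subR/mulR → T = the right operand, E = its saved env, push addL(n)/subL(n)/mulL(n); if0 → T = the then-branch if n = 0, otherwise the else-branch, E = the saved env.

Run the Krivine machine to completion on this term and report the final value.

Answer: -1

Machine steps:
[0] [T=(-4 + ((let u = -3 in 2) - ((λx. -1) 1))) | E=∅ | St=∅]
[1] [T=-4 | E=∅ | St=[addR]]
[2] [T=((let u = -3 in 2) - ((λx. -1) 1)) | E=∅ | St=[addL(-4)]]
[3] [T=(let u = -3 in 2) | E=∅ | St=[subR :: addL(-4)]]
[4] [T=2 | E={u↦thunk(-3, ∅)} | St=[subR :: addL(-4)]]
[5] [T=((λx. -1) 1) | E=∅ | St=[subL(2) :: addL(-4)]]
[6] [T=(λx. -1) | E=∅ | St=[thunk :: subL(2) :: addL(-4)]]
[7] [T=-1 | E={x↦thunk(1, ∅)} | St=[subL(2) :: addL(-4)]]
→ final value -1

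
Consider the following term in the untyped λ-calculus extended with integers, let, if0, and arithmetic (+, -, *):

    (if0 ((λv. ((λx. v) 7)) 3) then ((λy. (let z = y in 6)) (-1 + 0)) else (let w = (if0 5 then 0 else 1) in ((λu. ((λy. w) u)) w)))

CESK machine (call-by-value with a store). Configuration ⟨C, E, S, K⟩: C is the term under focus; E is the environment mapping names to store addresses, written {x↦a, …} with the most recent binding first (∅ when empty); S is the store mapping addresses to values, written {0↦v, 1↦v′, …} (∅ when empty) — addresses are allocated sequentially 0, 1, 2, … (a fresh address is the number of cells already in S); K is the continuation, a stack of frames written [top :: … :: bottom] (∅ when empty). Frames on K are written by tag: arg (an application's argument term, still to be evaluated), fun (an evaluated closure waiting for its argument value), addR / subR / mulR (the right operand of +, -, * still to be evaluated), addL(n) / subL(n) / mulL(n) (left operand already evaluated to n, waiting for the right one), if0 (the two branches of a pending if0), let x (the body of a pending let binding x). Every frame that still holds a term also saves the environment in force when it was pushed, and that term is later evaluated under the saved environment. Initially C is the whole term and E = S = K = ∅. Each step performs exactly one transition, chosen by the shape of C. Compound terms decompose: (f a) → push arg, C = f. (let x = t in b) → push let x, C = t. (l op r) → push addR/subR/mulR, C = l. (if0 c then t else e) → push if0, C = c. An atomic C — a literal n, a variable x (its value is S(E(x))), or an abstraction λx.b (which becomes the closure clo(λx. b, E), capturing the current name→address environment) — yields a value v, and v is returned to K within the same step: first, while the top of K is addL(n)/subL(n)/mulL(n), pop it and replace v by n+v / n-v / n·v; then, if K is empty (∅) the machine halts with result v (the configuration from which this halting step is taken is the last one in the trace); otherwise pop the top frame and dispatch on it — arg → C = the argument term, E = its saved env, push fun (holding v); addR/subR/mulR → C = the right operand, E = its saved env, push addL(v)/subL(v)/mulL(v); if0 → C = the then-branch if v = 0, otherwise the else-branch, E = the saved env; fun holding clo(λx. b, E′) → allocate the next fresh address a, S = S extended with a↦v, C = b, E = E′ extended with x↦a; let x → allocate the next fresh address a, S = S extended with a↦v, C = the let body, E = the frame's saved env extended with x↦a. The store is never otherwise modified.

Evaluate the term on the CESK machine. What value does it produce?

t=0: ⟨C=(if0 ((λv. ((λx. v) 7)) 3) then ((λy. (let z = y in 6)) (-1 + 0)) else (let w = (if0 5 then 0 else 1) in ((λu. ((λy. w) u)) w))); E=∅; S=∅; K=∅⟩
t=1: ⟨C=((λv. ((λx. v) 7)) 3); E=∅; S=∅; K=[if0]⟩
t=2: ⟨C=(λv. ((λx. v) 7)); E=∅; S=∅; K=[arg :: if0]⟩
t=3: ⟨C=3; E=∅; S=∅; K=[fun :: if0]⟩
t=4: ⟨C=((λx. v) 7); E={v↦0}; S={0↦3}; K=[if0]⟩
t=5: ⟨C=(λx. v); E={v↦0}; S={0↦3}; K=[arg :: if0]⟩
t=6: ⟨C=7; E={v↦0}; S={0↦3}; K=[fun :: if0]⟩
t=7: ⟨C=v; E={x↦1, v↦0}; S={0↦3, 1↦7}; K=[if0]⟩
t=8: ⟨C=(let w = (if0 5 then 0 else 1) in ((λu. ((λy. w) u)) w)); E=∅; S={0↦3, 1↦7}; K=∅⟩
t=9: ⟨C=(if0 5 then 0 else 1); E=∅; S={0↦3, 1↦7}; K=[let w]⟩
t=10: ⟨C=5; E=∅; S={0↦3, 1↦7}; K=[if0 :: let w]⟩
t=11: ⟨C=1; E=∅; S={0↦3, 1↦7}; K=[let w]⟩
t=12: ⟨C=((λu. ((λy. w) u)) w); E={w↦2}; S={0↦3, 1↦7, 2↦1}; K=∅⟩
t=13: ⟨C=(λu. ((λy. w) u)); E={w↦2}; S={0↦3, 1↦7, 2↦1}; K=[arg]⟩
t=14: ⟨C=w; E={w↦2}; S={0↦3, 1↦7, 2↦1}; K=[fun]⟩
t=15: ⟨C=((λy. w) u); E={u↦3, w↦2}; S={0↦3, 1↦7, 2↦1, 3↦1}; K=∅⟩
t=16: ⟨C=(λy. w); E={u↦3, w↦2}; S={0↦3, 1↦7, 2↦1, 3↦1}; K=[arg]⟩
t=17: ⟨C=u; E={u↦3, w↦2}; S={0↦3, 1↦7, 2↦1, 3↦1}; K=[fun]⟩
t=18: ⟨C=w; E={y↦4, u↦3, w↦2}; S={0↦3, 1↦7, 2↦1, 3↦1, 4↦1}; K=∅⟩
→ final value 1

Answer: 1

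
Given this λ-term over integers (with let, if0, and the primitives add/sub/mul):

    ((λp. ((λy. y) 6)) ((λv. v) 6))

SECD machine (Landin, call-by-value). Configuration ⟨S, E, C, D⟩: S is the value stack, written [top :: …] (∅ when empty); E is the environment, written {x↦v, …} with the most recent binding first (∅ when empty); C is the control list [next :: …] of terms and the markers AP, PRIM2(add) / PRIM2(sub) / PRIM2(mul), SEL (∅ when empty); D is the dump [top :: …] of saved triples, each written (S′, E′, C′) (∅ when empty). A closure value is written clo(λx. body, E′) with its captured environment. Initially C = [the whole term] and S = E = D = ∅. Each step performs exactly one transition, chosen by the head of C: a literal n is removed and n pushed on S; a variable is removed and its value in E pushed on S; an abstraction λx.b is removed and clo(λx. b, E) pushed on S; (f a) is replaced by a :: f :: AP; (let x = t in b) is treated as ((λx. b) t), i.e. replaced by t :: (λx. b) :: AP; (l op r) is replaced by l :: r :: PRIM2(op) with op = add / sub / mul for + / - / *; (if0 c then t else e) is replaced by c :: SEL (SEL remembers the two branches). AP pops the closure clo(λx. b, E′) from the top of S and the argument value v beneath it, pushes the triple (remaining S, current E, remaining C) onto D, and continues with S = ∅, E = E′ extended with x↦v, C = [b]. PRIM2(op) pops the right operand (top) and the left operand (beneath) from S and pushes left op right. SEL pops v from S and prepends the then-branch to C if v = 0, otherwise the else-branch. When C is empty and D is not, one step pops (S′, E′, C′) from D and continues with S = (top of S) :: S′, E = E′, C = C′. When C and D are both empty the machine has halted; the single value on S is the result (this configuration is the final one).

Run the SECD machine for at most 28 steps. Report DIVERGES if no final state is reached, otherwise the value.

Answer: 6

Derivation:
step 0: [S=∅ | E=∅ | C=[((λp. ((λy. y) 6)) ((λv. v) 6))] | D=∅]
step 1: [S=∅ | E=∅ | C=[((λv. v) 6) :: (λp. ((λy. y) 6)) :: AP] | D=∅]
step 2: [S=∅ | E=∅ | C=[6 :: (λv. v) :: AP :: (λp. ((λy. y) 6)) :: AP] | D=∅]
step 3: [S=[6] | E=∅ | C=[(λv. v) :: AP :: (λp. ((λy. y) 6)) :: AP] | D=∅]
step 4: [S=[clo(λv. v, ∅) :: 6] | E=∅ | C=[AP :: (λp. ((λy. y) 6)) :: AP] | D=∅]
step 5: [S=∅ | E={v↦6} | C=[v] | D=[(∅, ∅, [(λp. ((λy. y) 6)) :: AP])]]
step 6: [S=[6] | E={v↦6} | C=∅ | D=[(∅, ∅, [(λp. ((λy. y) 6)) :: AP])]]
step 7: [S=[6] | E=∅ | C=[(λp. ((λy. y) 6)) :: AP] | D=∅]
step 8: [S=[clo(λp. ((λy. y) 6), ∅) :: 6] | E=∅ | C=[AP] | D=∅]
step 9: [S=∅ | E={p↦6} | C=[((λy. y) 6)] | D=[(∅, ∅, ∅)]]
step 10: [S=∅ | E={p↦6} | C=[6 :: (λy. y) :: AP] | D=[(∅, ∅, ∅)]]
step 11: [S=[6] | E={p↦6} | C=[(λy. y) :: AP] | D=[(∅, ∅, ∅)]]
step 12: [S=[clo(λy. y, {p↦6}) :: 6] | E={p↦6} | C=[AP] | D=[(∅, ∅, ∅)]]
step 13: [S=∅ | E={y↦6, p↦6} | C=[y] | D=[(∅, {p↦6}, ∅) :: (∅, ∅, ∅)]]
step 14: [S=[6] | E={y↦6, p↦6} | C=∅ | D=[(∅, {p↦6}, ∅) :: (∅, ∅, ∅)]]
step 15: [S=[6] | E={p↦6} | C=∅ | D=[(∅, ∅, ∅)]]
step 16: [S=[6] | E=∅ | C=∅ | D=∅]
→ final value 6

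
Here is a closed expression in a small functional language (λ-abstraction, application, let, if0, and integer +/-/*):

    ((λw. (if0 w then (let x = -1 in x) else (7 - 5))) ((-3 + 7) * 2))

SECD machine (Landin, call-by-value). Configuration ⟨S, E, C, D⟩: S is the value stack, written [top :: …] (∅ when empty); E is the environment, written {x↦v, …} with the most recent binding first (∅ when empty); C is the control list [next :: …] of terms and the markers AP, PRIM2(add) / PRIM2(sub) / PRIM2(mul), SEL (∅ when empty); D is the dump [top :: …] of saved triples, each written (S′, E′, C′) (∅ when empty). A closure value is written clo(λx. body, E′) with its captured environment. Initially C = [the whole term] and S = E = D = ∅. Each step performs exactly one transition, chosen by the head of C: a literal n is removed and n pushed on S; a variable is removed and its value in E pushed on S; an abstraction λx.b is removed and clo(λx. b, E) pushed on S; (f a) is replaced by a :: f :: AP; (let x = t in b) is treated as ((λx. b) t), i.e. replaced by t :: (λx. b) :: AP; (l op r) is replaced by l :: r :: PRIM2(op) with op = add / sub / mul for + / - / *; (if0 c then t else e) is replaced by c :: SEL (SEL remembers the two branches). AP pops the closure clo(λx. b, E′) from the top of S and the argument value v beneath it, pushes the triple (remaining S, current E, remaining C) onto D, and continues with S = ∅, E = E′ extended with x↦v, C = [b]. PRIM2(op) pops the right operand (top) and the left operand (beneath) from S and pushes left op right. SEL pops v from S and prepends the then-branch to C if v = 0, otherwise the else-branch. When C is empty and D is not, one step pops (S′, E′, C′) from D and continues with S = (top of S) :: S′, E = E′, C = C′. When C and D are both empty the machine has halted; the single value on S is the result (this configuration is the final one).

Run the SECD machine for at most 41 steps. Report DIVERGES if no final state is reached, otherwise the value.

[0] ⟨S=∅; E=∅; C=[((λw. (if0 w then (let x = -1 in x) else (7 - 5))) ((-3 + 7) * 2))]; D=∅⟩
[1] ⟨S=∅; E=∅; C=[((-3 + 7) * 2) :: (λw. (if0 w then (let x = -1 in x) else (7 - 5))) :: AP]; D=∅⟩
[2] ⟨S=∅; E=∅; C=[(-3 + 7) :: 2 :: PRIM2(mul) :: (λw. (if0 w then (let x = -1 in x) else (7 - 5))) :: AP]; D=∅⟩
[3] ⟨S=∅; E=∅; C=[-3 :: 7 :: PRIM2(add) :: 2 :: PRIM2(mul) :: (λw. (if0 w then (let x = -1 in x) else (7 - 5))) :: AP]; D=∅⟩
[4] ⟨S=[-3]; E=∅; C=[7 :: PRIM2(add) :: 2 :: PRIM2(mul) :: (λw. (if0 w then (let x = -1 in x) else (7 - 5))) :: AP]; D=∅⟩
[5] ⟨S=[7 :: -3]; E=∅; C=[PRIM2(add) :: 2 :: PRIM2(mul) :: (λw. (if0 w then (let x = -1 in x) else (7 - 5))) :: AP]; D=∅⟩
[6] ⟨S=[4]; E=∅; C=[2 :: PRIM2(mul) :: (λw. (if0 w then (let x = -1 in x) else (7 - 5))) :: AP]; D=∅⟩
[7] ⟨S=[2 :: 4]; E=∅; C=[PRIM2(mul) :: (λw. (if0 w then (let x = -1 in x) else (7 - 5))) :: AP]; D=∅⟩
[8] ⟨S=[8]; E=∅; C=[(λw. (if0 w then (let x = -1 in x) else (7 - 5))) :: AP]; D=∅⟩
[9] ⟨S=[clo(λw. (if0 w then (let x = -1 in x) else (7 - 5)), ∅) :: 8]; E=∅; C=[AP]; D=∅⟩
[10] ⟨S=∅; E={w↦8}; C=[(if0 w then (let x = -1 in x) else (7 - 5))]; D=[(∅, ∅, ∅)]⟩
[11] ⟨S=∅; E={w↦8}; C=[w :: SEL]; D=[(∅, ∅, ∅)]⟩
[12] ⟨S=[8]; E={w↦8}; C=[SEL]; D=[(∅, ∅, ∅)]⟩
[13] ⟨S=∅; E={w↦8}; C=[(7 - 5)]; D=[(∅, ∅, ∅)]⟩
[14] ⟨S=∅; E={w↦8}; C=[7 :: 5 :: PRIM2(sub)]; D=[(∅, ∅, ∅)]⟩
[15] ⟨S=[7]; E={w↦8}; C=[5 :: PRIM2(sub)]; D=[(∅, ∅, ∅)]⟩
[16] ⟨S=[5 :: 7]; E={w↦8}; C=[PRIM2(sub)]; D=[(∅, ∅, ∅)]⟩
[17] ⟨S=[2]; E={w↦8}; C=∅; D=[(∅, ∅, ∅)]⟩
[18] ⟨S=[2]; E=∅; C=∅; D=∅⟩
→ final value 2

Answer: 2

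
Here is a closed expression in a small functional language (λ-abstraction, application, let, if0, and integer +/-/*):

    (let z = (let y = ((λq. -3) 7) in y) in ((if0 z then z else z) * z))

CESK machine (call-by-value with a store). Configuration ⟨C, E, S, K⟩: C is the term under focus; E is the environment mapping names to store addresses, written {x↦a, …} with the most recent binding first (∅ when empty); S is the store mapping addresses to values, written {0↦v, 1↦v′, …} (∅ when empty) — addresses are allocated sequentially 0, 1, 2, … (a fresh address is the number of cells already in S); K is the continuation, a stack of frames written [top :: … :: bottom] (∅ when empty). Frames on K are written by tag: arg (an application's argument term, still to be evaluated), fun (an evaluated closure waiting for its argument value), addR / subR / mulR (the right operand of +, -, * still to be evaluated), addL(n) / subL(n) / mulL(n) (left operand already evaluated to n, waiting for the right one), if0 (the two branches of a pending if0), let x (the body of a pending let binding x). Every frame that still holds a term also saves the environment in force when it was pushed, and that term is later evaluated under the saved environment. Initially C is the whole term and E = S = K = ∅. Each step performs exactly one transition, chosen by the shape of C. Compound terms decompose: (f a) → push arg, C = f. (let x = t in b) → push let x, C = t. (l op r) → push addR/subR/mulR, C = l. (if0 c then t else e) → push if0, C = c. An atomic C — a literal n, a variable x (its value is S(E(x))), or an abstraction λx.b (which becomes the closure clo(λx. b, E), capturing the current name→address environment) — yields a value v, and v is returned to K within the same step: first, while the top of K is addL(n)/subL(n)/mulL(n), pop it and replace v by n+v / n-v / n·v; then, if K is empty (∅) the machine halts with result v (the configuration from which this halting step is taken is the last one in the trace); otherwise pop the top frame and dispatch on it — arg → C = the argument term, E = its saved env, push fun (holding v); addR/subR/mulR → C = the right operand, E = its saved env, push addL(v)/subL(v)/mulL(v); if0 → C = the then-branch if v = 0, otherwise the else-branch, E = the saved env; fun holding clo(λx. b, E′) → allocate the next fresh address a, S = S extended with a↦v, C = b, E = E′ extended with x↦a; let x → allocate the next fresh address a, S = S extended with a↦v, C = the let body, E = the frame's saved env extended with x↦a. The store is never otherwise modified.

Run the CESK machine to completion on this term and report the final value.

step 0: [C=(let z = (let y = ((λq. -3) 7) in y) in ((if0 z then z else z) * z)) | E=∅ | S=∅ | K=∅]
step 1: [C=(let y = ((λq. -3) 7) in y) | E=∅ | S=∅ | K=[let z]]
step 2: [C=((λq. -3) 7) | E=∅ | S=∅ | K=[let y :: let z]]
step 3: [C=(λq. -3) | E=∅ | S=∅ | K=[arg :: let y :: let z]]
step 4: [C=7 | E=∅ | S=∅ | K=[fun :: let y :: let z]]
step 5: [C=-3 | E={q↦0} | S={0↦7} | K=[let y :: let z]]
step 6: [C=y | E={y↦1} | S={0↦7, 1↦-3} | K=[let z]]
step 7: [C=((if0 z then z else z) * z) | E={z↦2} | S={0↦7, 1↦-3, 2↦-3} | K=∅]
step 8: [C=(if0 z then z else z) | E={z↦2} | S={0↦7, 1↦-3, 2↦-3} | K=[mulR]]
step 9: [C=z | E={z↦2} | S={0↦7, 1↦-3, 2↦-3} | K=[if0 :: mulR]]
step 10: [C=z | E={z↦2} | S={0↦7, 1↦-3, 2↦-3} | K=[mulR]]
step 11: [C=z | E={z↦2} | S={0↦7, 1↦-3, 2↦-3} | K=[mulL(-3)]]
→ final value 9

Answer: 9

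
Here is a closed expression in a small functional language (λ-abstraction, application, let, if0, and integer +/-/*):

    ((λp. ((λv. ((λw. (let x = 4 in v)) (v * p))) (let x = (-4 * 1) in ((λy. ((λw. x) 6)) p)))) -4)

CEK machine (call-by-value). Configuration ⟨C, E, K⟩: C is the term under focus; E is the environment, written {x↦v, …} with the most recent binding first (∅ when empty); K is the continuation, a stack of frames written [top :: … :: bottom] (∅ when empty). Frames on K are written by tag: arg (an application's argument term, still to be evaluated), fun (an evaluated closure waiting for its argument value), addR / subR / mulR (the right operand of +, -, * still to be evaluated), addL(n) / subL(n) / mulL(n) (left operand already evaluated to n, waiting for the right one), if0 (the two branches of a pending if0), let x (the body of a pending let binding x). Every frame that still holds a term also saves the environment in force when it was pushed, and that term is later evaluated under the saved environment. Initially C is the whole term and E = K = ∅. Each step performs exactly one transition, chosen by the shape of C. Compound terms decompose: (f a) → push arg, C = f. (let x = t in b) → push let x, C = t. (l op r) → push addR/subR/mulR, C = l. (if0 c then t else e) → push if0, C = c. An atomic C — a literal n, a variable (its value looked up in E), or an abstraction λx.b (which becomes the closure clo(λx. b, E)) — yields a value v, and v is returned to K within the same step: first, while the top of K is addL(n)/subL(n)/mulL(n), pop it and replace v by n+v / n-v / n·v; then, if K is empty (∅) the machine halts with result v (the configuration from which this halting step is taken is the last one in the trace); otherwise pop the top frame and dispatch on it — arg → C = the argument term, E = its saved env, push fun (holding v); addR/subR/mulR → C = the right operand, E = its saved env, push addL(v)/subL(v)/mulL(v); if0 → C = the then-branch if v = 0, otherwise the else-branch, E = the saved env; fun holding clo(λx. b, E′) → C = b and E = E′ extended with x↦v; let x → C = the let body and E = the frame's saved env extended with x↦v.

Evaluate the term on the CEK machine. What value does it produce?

step 0: [C=((λp. ((λv. ((λw. (let x = 4 in v)) (v * p))) (let x = (-4 * 1) in ((λy. ((λw. x) 6)) p)))) -4) | E=∅ | K=∅]
step 1: [C=(λp. ((λv. ((λw. (let x = 4 in v)) (v * p))) (let x = (-4 * 1) in ((λy. ((λw. x) 6)) p)))) | E=∅ | K=[arg]]
step 2: [C=-4 | E=∅ | K=[fun]]
step 3: [C=((λv. ((λw. (let x = 4 in v)) (v * p))) (let x = (-4 * 1) in ((λy. ((λw. x) 6)) p))) | E={p↦-4} | K=∅]
step 4: [C=(λv. ((λw. (let x = 4 in v)) (v * p))) | E={p↦-4} | K=[arg]]
step 5: [C=(let x = (-4 * 1) in ((λy. ((λw. x) 6)) p)) | E={p↦-4} | K=[fun]]
step 6: [C=(-4 * 1) | E={p↦-4} | K=[let x :: fun]]
step 7: [C=-4 | E={p↦-4} | K=[mulR :: let x :: fun]]
step 8: [C=1 | E={p↦-4} | K=[mulL(-4) :: let x :: fun]]
step 9: [C=((λy. ((λw. x) 6)) p) | E={x↦-4, p↦-4} | K=[fun]]
step 10: [C=(λy. ((λw. x) 6)) | E={x↦-4, p↦-4} | K=[arg :: fun]]
step 11: [C=p | E={x↦-4, p↦-4} | K=[fun :: fun]]
step 12: [C=((λw. x) 6) | E={y↦-4, x↦-4, p↦-4} | K=[fun]]
step 13: [C=(λw. x) | E={y↦-4, x↦-4, p↦-4} | K=[arg :: fun]]
step 14: [C=6 | E={y↦-4, x↦-4, p↦-4} | K=[fun :: fun]]
step 15: [C=x | E={w↦6, y↦-4, x↦-4, p↦-4} | K=[fun]]
step 16: [C=((λw. (let x = 4 in v)) (v * p)) | E={v↦-4, p↦-4} | K=∅]
step 17: [C=(λw. (let x = 4 in v)) | E={v↦-4, p↦-4} | K=[arg]]
step 18: [C=(v * p) | E={v↦-4, p↦-4} | K=[fun]]
step 19: [C=v | E={v↦-4, p↦-4} | K=[mulR :: fun]]
step 20: [C=p | E={v↦-4, p↦-4} | K=[mulL(-4) :: fun]]
step 21: [C=(let x = 4 in v) | E={w↦16, v↦-4, p↦-4} | K=∅]
step 22: [C=4 | E={w↦16, v↦-4, p↦-4} | K=[let x]]
step 23: [C=v | E={x↦4, w↦16, v↦-4, p↦-4} | K=∅]
→ final value -4

Answer: -4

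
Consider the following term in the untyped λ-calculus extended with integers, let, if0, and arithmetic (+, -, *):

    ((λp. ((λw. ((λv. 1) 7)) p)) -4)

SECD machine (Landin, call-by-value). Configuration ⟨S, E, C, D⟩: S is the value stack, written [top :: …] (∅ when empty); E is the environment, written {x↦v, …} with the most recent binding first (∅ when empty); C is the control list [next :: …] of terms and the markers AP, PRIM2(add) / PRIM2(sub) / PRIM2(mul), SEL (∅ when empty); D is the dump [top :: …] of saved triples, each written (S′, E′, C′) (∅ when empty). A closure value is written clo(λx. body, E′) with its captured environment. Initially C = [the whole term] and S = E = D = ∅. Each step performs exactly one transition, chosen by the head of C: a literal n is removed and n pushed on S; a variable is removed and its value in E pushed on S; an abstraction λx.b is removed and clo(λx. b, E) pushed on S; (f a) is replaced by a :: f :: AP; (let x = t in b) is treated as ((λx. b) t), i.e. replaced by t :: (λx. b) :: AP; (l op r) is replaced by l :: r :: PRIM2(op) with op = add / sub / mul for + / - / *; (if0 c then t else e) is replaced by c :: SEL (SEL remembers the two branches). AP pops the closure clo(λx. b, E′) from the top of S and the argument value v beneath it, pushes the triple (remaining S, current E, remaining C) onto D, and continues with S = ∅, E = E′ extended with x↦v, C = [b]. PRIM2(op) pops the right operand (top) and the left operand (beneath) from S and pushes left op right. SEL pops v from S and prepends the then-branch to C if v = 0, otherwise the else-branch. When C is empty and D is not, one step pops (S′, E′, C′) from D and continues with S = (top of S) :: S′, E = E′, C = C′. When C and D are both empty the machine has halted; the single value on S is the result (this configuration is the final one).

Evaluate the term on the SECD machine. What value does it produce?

t=0: [S=∅ | E=∅ | C=[((λp. ((λw. ((λv. 1) 7)) p)) -4)] | D=∅]
t=1: [S=∅ | E=∅ | C=[-4 :: (λp. ((λw. ((λv. 1) 7)) p)) :: AP] | D=∅]
t=2: [S=[-4] | E=∅ | C=[(λp. ((λw. ((λv. 1) 7)) p)) :: AP] | D=∅]
t=3: [S=[clo(λp. ((λw. ((λv. 1) 7)) p), ∅) :: -4] | E=∅ | C=[AP] | D=∅]
t=4: [S=∅ | E={p↦-4} | C=[((λw. ((λv. 1) 7)) p)] | D=[(∅, ∅, ∅)]]
t=5: [S=∅ | E={p↦-4} | C=[p :: (λw. ((λv. 1) 7)) :: AP] | D=[(∅, ∅, ∅)]]
t=6: [S=[-4] | E={p↦-4} | C=[(λw. ((λv. 1) 7)) :: AP] | D=[(∅, ∅, ∅)]]
t=7: [S=[clo(λw. ((λv. 1) 7), {p↦-4}) :: -4] | E={p↦-4} | C=[AP] | D=[(∅, ∅, ∅)]]
t=8: [S=∅ | E={w↦-4, p↦-4} | C=[((λv. 1) 7)] | D=[(∅, {p↦-4}, ∅) :: (∅, ∅, ∅)]]
t=9: [S=∅ | E={w↦-4, p↦-4} | C=[7 :: (λv. 1) :: AP] | D=[(∅, {p↦-4}, ∅) :: (∅, ∅, ∅)]]
t=10: [S=[7] | E={w↦-4, p↦-4} | C=[(λv. 1) :: AP] | D=[(∅, {p↦-4}, ∅) :: (∅, ∅, ∅)]]
t=11: [S=[clo(λv. 1, {w↦-4, p↦-4}) :: 7] | E={w↦-4, p↦-4} | C=[AP] | D=[(∅, {p↦-4}, ∅) :: (∅, ∅, ∅)]]
t=12: [S=∅ | E={v↦7, w↦-4, p↦-4} | C=[1] | D=[(∅, {w↦-4, p↦-4}, ∅) :: (∅, {p↦-4}, ∅) :: (∅, ∅, ∅)]]
t=13: [S=[1] | E={v↦7, w↦-4, p↦-4} | C=∅ | D=[(∅, {w↦-4, p↦-4}, ∅) :: (∅, {p↦-4}, ∅) :: (∅, ∅, ∅)]]
t=14: [S=[1] | E={w↦-4, p↦-4} | C=∅ | D=[(∅, {p↦-4}, ∅) :: (∅, ∅, ∅)]]
t=15: [S=[1] | E={p↦-4} | C=∅ | D=[(∅, ∅, ∅)]]
t=16: [S=[1] | E=∅ | C=∅ | D=∅]
→ final value 1

Answer: 1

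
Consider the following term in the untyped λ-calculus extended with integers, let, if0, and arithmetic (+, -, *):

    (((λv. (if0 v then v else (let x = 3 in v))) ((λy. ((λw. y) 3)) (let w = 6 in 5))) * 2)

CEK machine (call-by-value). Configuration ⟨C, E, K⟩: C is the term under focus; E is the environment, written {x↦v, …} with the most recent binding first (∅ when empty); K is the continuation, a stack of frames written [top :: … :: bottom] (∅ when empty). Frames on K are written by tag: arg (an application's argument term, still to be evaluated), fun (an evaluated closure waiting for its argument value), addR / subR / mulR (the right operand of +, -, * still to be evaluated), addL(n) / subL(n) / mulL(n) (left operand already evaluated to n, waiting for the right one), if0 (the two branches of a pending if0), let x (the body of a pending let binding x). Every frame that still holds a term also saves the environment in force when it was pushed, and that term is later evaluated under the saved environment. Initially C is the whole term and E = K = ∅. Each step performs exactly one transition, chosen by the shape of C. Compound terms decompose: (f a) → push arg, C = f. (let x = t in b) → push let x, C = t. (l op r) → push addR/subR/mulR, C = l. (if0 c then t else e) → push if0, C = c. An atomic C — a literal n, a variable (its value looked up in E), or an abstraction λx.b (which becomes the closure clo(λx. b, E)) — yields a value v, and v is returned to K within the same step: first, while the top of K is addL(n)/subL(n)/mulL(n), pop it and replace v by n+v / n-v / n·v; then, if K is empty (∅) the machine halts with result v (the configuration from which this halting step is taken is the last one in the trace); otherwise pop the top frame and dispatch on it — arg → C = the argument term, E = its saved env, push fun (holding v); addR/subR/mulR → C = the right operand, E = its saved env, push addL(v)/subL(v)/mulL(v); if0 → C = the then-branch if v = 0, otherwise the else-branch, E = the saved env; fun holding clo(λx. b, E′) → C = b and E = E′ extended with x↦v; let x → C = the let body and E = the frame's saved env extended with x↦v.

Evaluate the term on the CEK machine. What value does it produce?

t=0: [C=(((λv. (if0 v then v else (let x = 3 in v))) ((λy. ((λw. y) 3)) (let w = 6 in 5))) * 2) | E=∅ | K=∅]
t=1: [C=((λv. (if0 v then v else (let x = 3 in v))) ((λy. ((λw. y) 3)) (let w = 6 in 5))) | E=∅ | K=[mulR]]
t=2: [C=(λv. (if0 v then v else (let x = 3 in v))) | E=∅ | K=[arg :: mulR]]
t=3: [C=((λy. ((λw. y) 3)) (let w = 6 in 5)) | E=∅ | K=[fun :: mulR]]
t=4: [C=(λy. ((λw. y) 3)) | E=∅ | K=[arg :: fun :: mulR]]
t=5: [C=(let w = 6 in 5) | E=∅ | K=[fun :: fun :: mulR]]
t=6: [C=6 | E=∅ | K=[let w :: fun :: fun :: mulR]]
t=7: [C=5 | E={w↦6} | K=[fun :: fun :: mulR]]
t=8: [C=((λw. y) 3) | E={y↦5} | K=[fun :: mulR]]
t=9: [C=(λw. y) | E={y↦5} | K=[arg :: fun :: mulR]]
t=10: [C=3 | E={y↦5} | K=[fun :: fun :: mulR]]
t=11: [C=y | E={w↦3, y↦5} | K=[fun :: mulR]]
t=12: [C=(if0 v then v else (let x = 3 in v)) | E={v↦5} | K=[mulR]]
t=13: [C=v | E={v↦5} | K=[if0 :: mulR]]
t=14: [C=(let x = 3 in v) | E={v↦5} | K=[mulR]]
t=15: [C=3 | E={v↦5} | K=[let x :: mulR]]
t=16: [C=v | E={x↦3, v↦5} | K=[mulR]]
t=17: [C=2 | E=∅ | K=[mulL(5)]]
→ final value 10

Answer: 10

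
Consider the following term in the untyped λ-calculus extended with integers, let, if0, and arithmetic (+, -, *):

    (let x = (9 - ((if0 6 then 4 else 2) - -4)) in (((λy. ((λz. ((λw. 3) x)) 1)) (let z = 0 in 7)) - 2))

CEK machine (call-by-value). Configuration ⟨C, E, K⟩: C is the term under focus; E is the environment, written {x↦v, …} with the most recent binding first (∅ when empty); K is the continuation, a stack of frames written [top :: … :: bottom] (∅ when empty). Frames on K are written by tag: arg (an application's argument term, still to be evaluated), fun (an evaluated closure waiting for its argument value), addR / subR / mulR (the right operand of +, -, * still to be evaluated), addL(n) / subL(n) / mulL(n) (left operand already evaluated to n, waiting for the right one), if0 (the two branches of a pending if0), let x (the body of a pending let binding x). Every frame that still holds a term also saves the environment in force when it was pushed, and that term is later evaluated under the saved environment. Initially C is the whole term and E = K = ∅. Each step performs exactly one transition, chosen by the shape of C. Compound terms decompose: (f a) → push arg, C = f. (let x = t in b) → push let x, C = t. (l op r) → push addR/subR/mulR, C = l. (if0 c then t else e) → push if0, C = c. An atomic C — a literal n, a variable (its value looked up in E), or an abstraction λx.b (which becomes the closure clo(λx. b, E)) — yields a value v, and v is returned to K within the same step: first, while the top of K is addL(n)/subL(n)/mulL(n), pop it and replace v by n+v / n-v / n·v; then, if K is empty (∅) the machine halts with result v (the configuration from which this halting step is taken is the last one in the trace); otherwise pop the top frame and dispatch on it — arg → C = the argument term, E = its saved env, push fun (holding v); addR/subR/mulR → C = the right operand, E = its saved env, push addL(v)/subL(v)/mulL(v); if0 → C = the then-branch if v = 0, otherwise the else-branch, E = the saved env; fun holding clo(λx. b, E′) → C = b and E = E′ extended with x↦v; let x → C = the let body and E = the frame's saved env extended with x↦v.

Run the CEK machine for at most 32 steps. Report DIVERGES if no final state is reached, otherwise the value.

Answer: 1

Derivation:
[0] ⟨C=(let x = (9 - ((if0 6 then 4 else 2) - -4)) in (((λy. ((λz. ((λw. 3) x)) 1)) (let z = 0 in 7)) - 2)); E=∅; K=∅⟩
[1] ⟨C=(9 - ((if0 6 then 4 else 2) - -4)); E=∅; K=[let x]⟩
[2] ⟨C=9; E=∅; K=[subR :: let x]⟩
[3] ⟨C=((if0 6 then 4 else 2) - -4); E=∅; K=[subL(9) :: let x]⟩
[4] ⟨C=(if0 6 then 4 else 2); E=∅; K=[subR :: subL(9) :: let x]⟩
[5] ⟨C=6; E=∅; K=[if0 :: subR :: subL(9) :: let x]⟩
[6] ⟨C=2; E=∅; K=[subR :: subL(9) :: let x]⟩
[7] ⟨C=-4; E=∅; K=[subL(2) :: subL(9) :: let x]⟩
[8] ⟨C=(((λy. ((λz. ((λw. 3) x)) 1)) (let z = 0 in 7)) - 2); E={x↦3}; K=∅⟩
[9] ⟨C=((λy. ((λz. ((λw. 3) x)) 1)) (let z = 0 in 7)); E={x↦3}; K=[subR]⟩
[10] ⟨C=(λy. ((λz. ((λw. 3) x)) 1)); E={x↦3}; K=[arg :: subR]⟩
[11] ⟨C=(let z = 0 in 7); E={x↦3}; K=[fun :: subR]⟩
[12] ⟨C=0; E={x↦3}; K=[let z :: fun :: subR]⟩
[13] ⟨C=7; E={z↦0, x↦3}; K=[fun :: subR]⟩
[14] ⟨C=((λz. ((λw. 3) x)) 1); E={y↦7, x↦3}; K=[subR]⟩
[15] ⟨C=(λz. ((λw. 3) x)); E={y↦7, x↦3}; K=[arg :: subR]⟩
[16] ⟨C=1; E={y↦7, x↦3}; K=[fun :: subR]⟩
[17] ⟨C=((λw. 3) x); E={z↦1, y↦7, x↦3}; K=[subR]⟩
[18] ⟨C=(λw. 3); E={z↦1, y↦7, x↦3}; K=[arg :: subR]⟩
[19] ⟨C=x; E={z↦1, y↦7, x↦3}; K=[fun :: subR]⟩
[20] ⟨C=3; E={w↦3, z↦1, y↦7, x↦3}; K=[subR]⟩
[21] ⟨C=2; E={x↦3}; K=[subL(3)]⟩
→ final value 1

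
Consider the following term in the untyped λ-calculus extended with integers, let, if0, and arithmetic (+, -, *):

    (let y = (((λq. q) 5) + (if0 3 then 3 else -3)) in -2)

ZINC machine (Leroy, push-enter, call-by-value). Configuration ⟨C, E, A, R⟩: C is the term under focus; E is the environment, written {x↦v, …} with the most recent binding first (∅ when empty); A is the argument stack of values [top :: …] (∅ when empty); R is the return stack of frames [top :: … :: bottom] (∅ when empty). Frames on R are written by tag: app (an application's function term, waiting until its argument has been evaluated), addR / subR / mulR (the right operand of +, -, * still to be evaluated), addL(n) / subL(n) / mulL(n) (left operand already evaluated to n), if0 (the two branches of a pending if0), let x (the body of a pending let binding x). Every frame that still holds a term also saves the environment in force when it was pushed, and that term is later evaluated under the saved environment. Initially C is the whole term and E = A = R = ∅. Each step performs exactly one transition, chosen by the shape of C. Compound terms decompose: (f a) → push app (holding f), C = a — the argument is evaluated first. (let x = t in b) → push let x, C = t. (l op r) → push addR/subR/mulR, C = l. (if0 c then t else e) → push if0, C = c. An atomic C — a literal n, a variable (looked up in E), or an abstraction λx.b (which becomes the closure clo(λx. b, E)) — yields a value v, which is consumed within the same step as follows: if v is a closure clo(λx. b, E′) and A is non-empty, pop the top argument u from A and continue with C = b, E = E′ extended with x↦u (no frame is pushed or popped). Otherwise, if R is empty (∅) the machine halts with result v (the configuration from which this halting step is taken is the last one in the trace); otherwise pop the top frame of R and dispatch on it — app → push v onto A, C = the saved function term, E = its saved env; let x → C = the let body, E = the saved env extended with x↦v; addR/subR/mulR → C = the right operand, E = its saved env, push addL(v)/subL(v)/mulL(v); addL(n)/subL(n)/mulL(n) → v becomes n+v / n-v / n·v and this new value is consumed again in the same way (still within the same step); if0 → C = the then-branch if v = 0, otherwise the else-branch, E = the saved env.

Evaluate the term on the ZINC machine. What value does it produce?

0. [C=(let y = (((λq. q) 5) + (if0 3 then 3 else -3)) in -2) | E=∅ | A=∅ | R=∅]
1. [C=(((λq. q) 5) + (if0 3 then 3 else -3)) | E=∅ | A=∅ | R=[let y]]
2. [C=((λq. q) 5) | E=∅ | A=∅ | R=[addR :: let y]]
3. [C=5 | E=∅ | A=∅ | R=[app :: addR :: let y]]
4. [C=(λq. q) | E=∅ | A=[5] | R=[addR :: let y]]
5. [C=q | E={q↦5} | A=∅ | R=[addR :: let y]]
6. [C=(if0 3 then 3 else -3) | E=∅ | A=∅ | R=[addL(5) :: let y]]
7. [C=3 | E=∅ | A=∅ | R=[if0 :: addL(5) :: let y]]
8. [C=-3 | E=∅ | A=∅ | R=[addL(5) :: let y]]
9. [C=-2 | E={y↦2} | A=∅ | R=∅]
→ final value -2

Answer: -2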